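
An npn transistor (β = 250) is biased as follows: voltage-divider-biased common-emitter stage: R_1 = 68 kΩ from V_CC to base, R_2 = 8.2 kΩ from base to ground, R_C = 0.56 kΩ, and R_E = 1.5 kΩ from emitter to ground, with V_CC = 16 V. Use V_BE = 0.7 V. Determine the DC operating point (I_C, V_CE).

Thevenize the base divider: V_Th = V_CC·R_2/(R_1+R_2) = 16×8.2/76.2 = 1.72 V, R_Th = R_1‖R_2 = 7.32 kΩ.
Base-emitter loop: V_Th = I_B·R_Th + V_BE + (β+1)I_B·R_E, so I_B = (1.72 − 0.7) / (7.32 + 251×1.5) = 0.00266 mA.
I_C = β·I_B = 250×0.00266 = 0.666 mA, and I_E = (β+1)I_B = 0.668 mA.
V_CE = V_CC − I_C·R_C − I_E·R_E = 16 − 0.666×0.56 − 0.668×1.5 = 14.6 V.
V_CE = 14.6 V > 0.2 V confirms active-region operation.

I_C ≈ 0.67 mA, V_CE ≈ 15 V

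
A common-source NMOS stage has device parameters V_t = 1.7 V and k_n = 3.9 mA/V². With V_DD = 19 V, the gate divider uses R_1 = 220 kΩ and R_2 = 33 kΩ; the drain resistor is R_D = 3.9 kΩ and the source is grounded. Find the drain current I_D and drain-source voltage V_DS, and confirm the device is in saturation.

V_G = V_DD·R_2/(R_1+R_2) = 19×33/253 = 2.48 V. With the source grounded, V_GS = V_G = 2.48 V.
Assume saturation: I_D = (k_n/2)(V_GS − V_t)² = (3.9/2)×(2.48 − 1.7)² = 1.95×0.778² = 1.18 mA.
V_DS = V_DD − I_D·R_D = 19 − 1.18×3.9 = 14.4 V.
Saturation requires V_DS ≥ V_GS − V_t = 0.778 V; 14.4 ≥ 0.778 ✓.

I_D ≈ 1.2 mA, V_DS ≈ 14 V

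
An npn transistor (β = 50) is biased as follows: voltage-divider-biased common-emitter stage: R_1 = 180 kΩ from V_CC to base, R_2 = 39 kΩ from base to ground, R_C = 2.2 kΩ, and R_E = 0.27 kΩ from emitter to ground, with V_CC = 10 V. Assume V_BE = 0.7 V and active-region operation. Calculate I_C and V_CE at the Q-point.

Thevenize the base divider: V_Th = V_CC·R_2/(R_1+R_2) = 10×39/219 = 1.78 V, R_Th = R_1‖R_2 = 32.1 kΩ.
Base-emitter loop: V_Th = I_B·R_Th + V_BE + (β+1)I_B·R_E, so I_B = (1.78 − 0.7) / (32.1 + 51×0.27) = 0.0236 mA.
I_C = β·I_B = 50×0.0236 = 1.18 mA, and I_E = (β+1)I_B = 1.2 mA.
V_CE = V_CC − I_C·R_C − I_E·R_E = 10 − 1.18×2.2 − 1.2×0.27 = 7.08 V.
V_CE = 7.08 V > 0.2 V confirms active-region operation.

I_C ≈ 1.2 mA, V_CE ≈ 7.1 V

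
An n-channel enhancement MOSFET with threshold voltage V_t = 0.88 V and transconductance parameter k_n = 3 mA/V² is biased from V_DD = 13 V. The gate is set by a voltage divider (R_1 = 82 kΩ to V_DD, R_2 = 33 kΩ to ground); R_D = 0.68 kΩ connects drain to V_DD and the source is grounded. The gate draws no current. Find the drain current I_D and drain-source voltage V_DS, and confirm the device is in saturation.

V_G = V_DD·R_2/(R_1+R_2) = 13×33/115 = 3.73 V. With the source grounded, V_GS = V_G = 3.73 V.
Assume saturation: I_D = (k_n/2)(V_GS − V_t)² = (3/2)×(3.73 − 0.88)² = 1.5×2.85² = 12.2 mA.
V_DS = V_DD − I_D·R_D = 13 − 12.2×0.68 = 4.71 V.
Saturation requires V_DS ≥ V_GS − V_t = 2.85 V; 4.71 ≥ 2.85 ✓.

I_D ≈ 12 mA, V_DS ≈ 4.7 V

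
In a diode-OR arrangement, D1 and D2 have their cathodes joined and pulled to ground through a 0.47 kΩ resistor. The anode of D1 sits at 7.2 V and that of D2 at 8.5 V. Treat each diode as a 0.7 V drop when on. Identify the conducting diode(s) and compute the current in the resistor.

Only D2 conducts; I_R ≈ 17 mA

Assume both conduct. Then node N would need to be at both 7.2−0.7 = 6.5 V and 8.5−0.7 = 7.8 V, which is impossible.
Assume only D2 conducts: V_N = 8.5 − 0.7 = 7.8 V, so I_R = 7.8/0.47 = 16.6 mA.
Check D1: its anode-to-cathode voltage is 7.2 − 7.8 = -0.6 V < 0.7 V, so it is off. The assumption is consistent.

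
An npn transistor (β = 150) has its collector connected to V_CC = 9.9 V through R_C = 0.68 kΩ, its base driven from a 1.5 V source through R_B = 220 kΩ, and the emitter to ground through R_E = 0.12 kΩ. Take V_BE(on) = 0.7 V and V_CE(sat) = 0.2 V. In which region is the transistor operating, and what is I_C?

active; I_C ≈ 0.5 mA

Assume active. Base-emitter loop: I_B = (V_BB − V_BE)/(R_B + (β+1)R_E) = (1.5 − 0.7)/(220 + 151×0.12) = 0.00336 mA.
I_C = β·I_B = 150×0.00336 = 0.504 mA.
V_CE = V_CC − I_C·R_C − I_E·R_E = 9.9 − 0.504×0.68 − 0.507×0.12 = 9.5 V > V_CE(sat), so the active-region assumption holds.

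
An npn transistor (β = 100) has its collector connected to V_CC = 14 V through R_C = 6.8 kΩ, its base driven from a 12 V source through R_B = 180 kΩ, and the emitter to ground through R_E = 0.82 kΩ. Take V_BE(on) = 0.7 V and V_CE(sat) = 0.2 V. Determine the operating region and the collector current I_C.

saturation; I_C ≈ 1.8 mA

Assume active: I_B = (12 − 0.7)/(180 + 101×0.82) = 0.043 mA, I_C = β·I_B = 4.3 mA.
Then V_CE = 14 − 4.3×6.8 − 4.34×0.82 = -18.8 V < 0.2 V — the active assumption fails.
Re-solve with V_CE = 0.2 V. KCL at the emitter: V_E/R_E = (V_BB−0.7−V_E)/R_B + (V_CC−0.2−V_E)/R_C, giving V_E = 1.52 V.
I_C = (V_CC − 0.2 − V_E)/R_C = (13.8 − 1.52)/6.8 = 1.81 mA.
Check: I_B = (11.3 − 1.52)/180 = 0.0543 mA, and β·I_B = 5.43 mA > I_C, confirming saturation.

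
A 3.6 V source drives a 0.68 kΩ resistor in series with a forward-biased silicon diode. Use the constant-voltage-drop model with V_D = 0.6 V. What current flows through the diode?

I ≈ 4.4 mA

KVL around the loop: 3.6 = V_D + I·R = 0.6 + I × 0.68 kΩ.
So I = (3.6 − 0.6) / 0.68 kΩ = 3 / 0.68 = 4.41 mA.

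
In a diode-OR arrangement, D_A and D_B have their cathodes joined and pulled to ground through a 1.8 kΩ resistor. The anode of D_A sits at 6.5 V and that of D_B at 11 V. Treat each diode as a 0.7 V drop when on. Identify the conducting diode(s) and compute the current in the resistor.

Assume both conduct. Then node N would need to be at both 6.5−0.7 = 5.8 V and 11−0.7 = 10.3 V, which is impossible.
Assume only D_B conducts: V_N = 11 − 0.7 = 10.3 V, so I_R = 10.3/1.8 = 5.72 mA.
Check D_A: its anode-to-cathode voltage is 6.5 − 10.3 = -3.8 V < 0.7 V, so it is off. The assumption is consistent.

Only D_B conducts; I_R ≈ 5.7 mA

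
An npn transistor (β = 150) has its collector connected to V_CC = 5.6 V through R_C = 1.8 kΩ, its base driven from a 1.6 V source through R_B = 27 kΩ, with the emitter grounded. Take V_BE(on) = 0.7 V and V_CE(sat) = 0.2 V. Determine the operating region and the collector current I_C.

saturation; I_C ≈ 3 mA

Assume active: I_B = (1.6 − 0.7)/27 = 0.0333 mA, giving I_C = β·I_B = 5 mA.
But then V_CE = 5.6 − 5×1.8 = -3.4 V < V_CE(sat) = 0.2 V — impossible in the active region.
So the transistor is saturated. With V_CE = 0.2 V, I_C = (V_CC − 0.2)/R_C = 5.4/1.8 = 3 mA.
Check: β·I_B = 5 mA > I_C = 3 mA, confirming saturation.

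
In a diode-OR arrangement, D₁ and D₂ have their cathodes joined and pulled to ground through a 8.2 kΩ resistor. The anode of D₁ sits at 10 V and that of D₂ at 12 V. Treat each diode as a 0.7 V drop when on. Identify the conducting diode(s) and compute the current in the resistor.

Only D₂ conducts; I_R ≈ 1.4 mA

Assume both conduct. Then node N would need to be at both 10−0.7 = 9.3 V and 12−0.7 = 11.3 V, which is impossible.
Assume only D₂ conducts: V_N = 12 − 0.7 = 11.3 V, so I_R = 11.3/8.2 = 1.38 mA.
Check D₁: its anode-to-cathode voltage is 10 − 11.3 = -1.3 V < 0.7 V, so it is off. The assumption is consistent.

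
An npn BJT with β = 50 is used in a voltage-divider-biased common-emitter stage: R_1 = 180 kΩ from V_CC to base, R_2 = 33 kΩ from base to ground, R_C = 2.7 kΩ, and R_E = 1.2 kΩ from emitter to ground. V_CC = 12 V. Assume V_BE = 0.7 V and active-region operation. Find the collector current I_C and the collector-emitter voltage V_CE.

I_C ≈ 0.65 mA, V_CE ≈ 9.4 V

Thevenize the base divider: V_Th = V_CC·R_2/(R_1+R_2) = 12×33/213 = 1.86 V, R_Th = R_1‖R_2 = 27.9 kΩ.
Base-emitter loop: V_Th = I_B·R_Th + V_BE + (β+1)I_B·R_E, so I_B = (1.86 − 0.7) / (27.9 + 51×1.2) = 0.013 mA.
I_C = β·I_B = 50×0.013 = 0.651 mA, and I_E = (β+1)I_B = 0.664 mA.
V_CE = V_CC − I_C·R_C − I_E·R_E = 12 − 0.651×2.7 − 0.664×1.2 = 9.45 V.
V_CE = 9.45 V > 0.2 V confirms active-region operation.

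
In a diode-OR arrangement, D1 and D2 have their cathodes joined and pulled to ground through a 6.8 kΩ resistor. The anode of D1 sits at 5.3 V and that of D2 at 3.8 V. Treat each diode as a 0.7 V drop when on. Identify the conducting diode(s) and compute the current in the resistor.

Assume both conduct. Then node N would need to be at both 5.3−0.7 = 4.6 V and 3.8−0.7 = 3.1 V, which is impossible.
Assume only D1 conducts: V_N = 5.3 − 0.7 = 4.6 V, so I_R = 4.6/6.8 = 0.676 mA.
Check D2: its anode-to-cathode voltage is 3.8 − 4.6 = -0.8 V < 0.7 V, so it is off. The assumption is consistent.

Only D1 conducts; I_R ≈ 0.68 mA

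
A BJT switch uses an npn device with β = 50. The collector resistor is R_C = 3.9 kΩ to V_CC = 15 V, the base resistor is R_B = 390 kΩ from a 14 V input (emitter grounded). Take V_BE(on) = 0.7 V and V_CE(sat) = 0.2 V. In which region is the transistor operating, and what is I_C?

Assume active. Base-emitter loop: I_B = (V_BB − V_BE)/R_B = (14 − 0.7)/390 = 0.0341 mA.
I_C = β·I_B = 50×0.0341 = 1.71 mA.
V_CE = V_CC − I_C·R_C = 15 − 1.71×3.9 = 8.35 V > V_CE(sat), so the active-region assumption holds.

active; I_C ≈ 1.7 mA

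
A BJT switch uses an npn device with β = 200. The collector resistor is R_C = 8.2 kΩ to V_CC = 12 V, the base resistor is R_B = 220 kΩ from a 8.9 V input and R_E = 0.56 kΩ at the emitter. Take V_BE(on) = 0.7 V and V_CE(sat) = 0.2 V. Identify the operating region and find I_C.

Assume active: I_B = (8.9 − 0.7)/(220 + 201×0.56) = 0.0247 mA, I_C = β·I_B = 4.93 mA.
Then V_CE = 12 − 4.93×8.2 − 4.96×0.56 = -31.2 V < 0.2 V — the active assumption fails.
Re-solve with V_CE = 0.2 V. KCL at the emitter: V_E/R_E = (V_BB−0.7−V_E)/R_B + (V_CC−0.2−V_E)/R_C, giving V_E = 0.772 V.
I_C = (V_CC − 0.2 − V_E)/R_C = (11.8 − 0.772)/8.2 = 1.34 mA.
Check: I_B = (8.2 − 0.772)/220 = 0.0338 mA, and β·I_B = 6.75 mA > I_C, confirming saturation.

saturation; I_C ≈ 1.3 mA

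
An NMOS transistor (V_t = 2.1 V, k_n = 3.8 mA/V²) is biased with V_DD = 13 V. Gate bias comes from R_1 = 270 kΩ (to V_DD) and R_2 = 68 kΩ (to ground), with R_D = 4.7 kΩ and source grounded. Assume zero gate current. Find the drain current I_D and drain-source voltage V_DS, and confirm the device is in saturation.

I_D ≈ 0.5 mA, V_DS ≈ 11 V

V_G = V_DD·R_2/(R_1+R_2) = 13×68/338 = 2.62 V. With the source grounded, V_GS = V_G = 2.62 V.
Assume saturation: I_D = (k_n/2)(V_GS − V_t)² = (3.8/2)×(2.62 − 2.1)² = 1.9×0.515² = 0.505 mA.
V_DS = V_DD − I_D·R_D = 13 − 0.505×4.7 = 10.6 V.
Saturation requires V_DS ≥ V_GS − V_t = 0.515 V; 10.6 ≥ 0.515 ✓.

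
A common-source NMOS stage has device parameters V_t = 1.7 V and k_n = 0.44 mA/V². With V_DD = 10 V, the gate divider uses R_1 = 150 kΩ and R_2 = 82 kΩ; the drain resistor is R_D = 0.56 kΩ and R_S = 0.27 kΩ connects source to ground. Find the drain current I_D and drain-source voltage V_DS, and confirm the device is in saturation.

I_D ≈ 0.61 mA, V_DS ≈ 9.5 V

V_G = V_DD·R_2/(R_1+R_2) = 10×82/232 = 3.53 V.
Assume saturation: I_D = (k_n/2)(V_GS − V_t)² with V_GS = V_G − I_D·R_S = 3.53 − 0.27·I_D.
Substituting gives 0.016·I_D² − 1.22·I_D + 0.74 = 0, with roots I_D = 0.613 or 75.3 mA.
The root I_D = 75.3 mA gives V_GS = -16.8 V ≤ V_t, so take I_D = 0.613 mA.
Then V_GS = 3.37 V and V_DS = V_DD − I_D(R_D+R_S) = 10 − 0.613×0.83 = 9.49 V.
Saturation requires V_DS ≥ V_GS − V_t = 1.67 V; 9.49 ≥ 1.67 ✓.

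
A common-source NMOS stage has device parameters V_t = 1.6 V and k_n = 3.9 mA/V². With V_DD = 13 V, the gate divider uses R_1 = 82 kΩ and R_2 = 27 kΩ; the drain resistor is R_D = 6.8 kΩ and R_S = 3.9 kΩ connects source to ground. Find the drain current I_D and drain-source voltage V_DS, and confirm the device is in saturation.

I_D ≈ 0.31 mA, V_DS ≈ 9.7 V

V_G = V_DD·R_2/(R_1+R_2) = 13×27/109 = 3.22 V.
Assume saturation: I_D = (k_n/2)(V_GS − V_t)² with V_GS = V_G − I_D·R_S = 3.22 − 3.9·I_D.
Substituting gives 29.7·I_D² − 25.6·I_D + 5.12 = 0, with roots I_D = 0.313 or 0.552 mA.
The root I_D = 0.552 mA gives V_GS = 1.07 V ≤ V_t, so take I_D = 0.313 mA.
Then V_GS = 2 V and V_DS = V_DD − I_D(R_D+R_S) = 13 − 0.313×10.7 = 9.65 V.
Saturation requires V_DS ≥ V_GS − V_t = 0.4 V; 9.65 ≥ 0.4 ✓.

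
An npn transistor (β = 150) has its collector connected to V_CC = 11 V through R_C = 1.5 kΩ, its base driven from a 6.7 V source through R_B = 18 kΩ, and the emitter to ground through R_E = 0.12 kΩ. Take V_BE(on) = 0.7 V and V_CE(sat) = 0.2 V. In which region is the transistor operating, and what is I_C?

saturation; I_C ≈ 6.6 mA

Assume active: I_B = (6.7 − 0.7)/(18 + 151×0.12) = 0.166 mA, I_C = β·I_B = 24.9 mA.
Then V_CE = 11 − 24.9×1.5 − 25.1×0.12 = -29.4 V < 0.2 V — the active assumption fails.
Re-solve with V_CE = 0.2 V. KCL at the emitter: V_E/R_E = (V_BB−0.7−V_E)/R_B + (V_CC−0.2−V_E)/R_C, giving V_E = 0.832 V.
I_C = (V_CC − 0.2 − V_E)/R_C = (10.8 − 0.832)/1.5 = 6.65 mA.
Check: I_B = (6 − 0.832)/18 = 0.287 mA, and β·I_B = 43.1 mA > I_C, confirming saturation.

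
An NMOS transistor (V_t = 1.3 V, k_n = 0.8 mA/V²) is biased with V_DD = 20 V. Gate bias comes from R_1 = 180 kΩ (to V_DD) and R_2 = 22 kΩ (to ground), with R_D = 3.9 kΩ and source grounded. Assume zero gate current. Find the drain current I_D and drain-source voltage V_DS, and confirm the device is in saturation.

I_D ≈ 0.31 mA, V_DS ≈ 19 V

V_G = V_DD·R_2/(R_1+R_2) = 20×22/202 = 2.18 V. With the source grounded, V_GS = V_G = 2.18 V.
Assume saturation: I_D = (k_n/2)(V_GS − V_t)² = (0.8/2)×(2.18 − 1.3)² = 0.4×0.878² = 0.309 mA.
V_DS = V_DD − I_D·R_D = 20 − 0.309×3.9 = 18.8 V.
Saturation requires V_DS ≥ V_GS − V_t = 0.878 V; 18.8 ≥ 0.878 ✓.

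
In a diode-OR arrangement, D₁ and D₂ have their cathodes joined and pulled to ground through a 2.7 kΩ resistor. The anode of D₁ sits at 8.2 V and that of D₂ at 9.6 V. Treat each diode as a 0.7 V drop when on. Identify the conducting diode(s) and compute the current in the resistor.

Only D₂ conducts; I_R ≈ 3.3 mA

Assume both conduct. Then node N would need to be at both 8.2−0.7 = 7.5 V and 9.6−0.7 = 8.9 V, which is impossible.
Assume only D₂ conducts: V_N = 9.6 − 0.7 = 8.9 V, so I_R = 8.9/2.7 = 3.3 mA.
Check D₁: its anode-to-cathode voltage is 8.2 − 8.9 = -0.7 V < 0.7 V, so it is off. The assumption is consistent.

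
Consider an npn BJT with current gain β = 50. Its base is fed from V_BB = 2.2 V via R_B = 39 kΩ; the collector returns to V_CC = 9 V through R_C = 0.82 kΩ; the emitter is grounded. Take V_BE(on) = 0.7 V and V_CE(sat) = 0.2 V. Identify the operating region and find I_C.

active; I_C ≈ 1.9 mA

Assume active. Base-emitter loop: I_B = (V_BB − V_BE)/R_B = (2.2 − 0.7)/39 = 0.0385 mA.
I_C = β·I_B = 50×0.0385 = 1.92 mA.
V_CE = V_CC − I_C·R_C = 9 − 1.92×0.82 = 7.42 V > V_CE(sat), so the active-region assumption holds.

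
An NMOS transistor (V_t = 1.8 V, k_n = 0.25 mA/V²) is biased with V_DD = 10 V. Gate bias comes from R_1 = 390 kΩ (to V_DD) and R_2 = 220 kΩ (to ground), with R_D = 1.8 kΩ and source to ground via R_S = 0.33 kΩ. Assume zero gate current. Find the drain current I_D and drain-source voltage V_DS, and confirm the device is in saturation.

V_G = V_DD·R_2/(R_1+R_2) = 10×220/610 = 3.61 V.
Assume saturation: I_D = (k_n/2)(V_GS − V_t)² with V_GS = V_G − I_D·R_S = 3.61 − 0.33·I_D.
Substituting gives 0.0136·I_D² − 1.15·I_D + 0.408 = 0, with roots I_D = 0.357 or 84.1 mA.
The root I_D = 84.1 mA gives V_GS = -24.1 V ≤ V_t, so take I_D = 0.357 mA.
Then V_GS = 3.49 V and V_DS = V_DD − I_D(R_D+R_S) = 10 − 0.357×2.13 = 9.24 V.
Saturation requires V_DS ≥ V_GS − V_t = 1.69 V; 9.24 ≥ 1.69 ✓.

I_D ≈ 0.36 mA, V_DS ≈ 9.2 V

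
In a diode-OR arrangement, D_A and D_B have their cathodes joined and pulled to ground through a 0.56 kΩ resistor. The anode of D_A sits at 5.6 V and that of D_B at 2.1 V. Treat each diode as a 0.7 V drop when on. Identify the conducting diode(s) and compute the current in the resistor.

Only D_A conducts; I_R ≈ 8.7 mA

Assume both conduct. Then node N would need to be at both 5.6−0.7 = 4.9 V and 2.1−0.7 = 1.4 V, which is impossible.
Assume only D_A conducts: V_N = 5.6 − 0.7 = 4.9 V, so I_R = 4.9/0.56 = 8.75 mA.
Check D_B: its anode-to-cathode voltage is 2.1 − 4.9 = -2.8 V < 0.7 V, so it is off. The assumption is consistent.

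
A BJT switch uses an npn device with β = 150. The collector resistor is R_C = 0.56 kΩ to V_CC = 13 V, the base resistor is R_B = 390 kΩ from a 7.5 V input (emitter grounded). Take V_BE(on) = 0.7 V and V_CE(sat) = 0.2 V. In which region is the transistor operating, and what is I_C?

active; I_C ≈ 2.6 mA

Assume active. Base-emitter loop: I_B = (V_BB − V_BE)/R_B = (7.5 − 0.7)/390 = 0.0174 mA.
I_C = β·I_B = 150×0.0174 = 2.62 mA.
V_CE = V_CC − I_C·R_C = 13 − 2.62×0.56 = 11.5 V > V_CE(sat), so the active-region assumption holds.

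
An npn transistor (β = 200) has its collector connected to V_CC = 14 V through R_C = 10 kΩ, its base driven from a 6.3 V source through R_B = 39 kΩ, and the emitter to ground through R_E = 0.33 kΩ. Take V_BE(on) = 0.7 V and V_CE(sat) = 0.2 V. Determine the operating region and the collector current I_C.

Assume active: I_B = (6.3 − 0.7)/(39 + 201×0.33) = 0.0532 mA, I_C = β·I_B = 10.6 mA.
Then V_CE = 14 − 10.6×10 − 10.7×0.33 = -95.9 V < 0.2 V — the active assumption fails.
Re-solve with V_CE = 0.2 V. KCL at the emitter: V_E/R_E = (V_BB−0.7−V_E)/R_B + (V_CC−0.2−V_E)/R_C, giving V_E = 0.483 V.
I_C = (V_CC − 0.2 − V_E)/R_C = (13.8 − 0.483)/10 = 1.33 mA.
Check: I_B = (5.6 − 0.483)/39 = 0.131 mA, and β·I_B = 26.2 mA > I_C, confirming saturation.

saturation; I_C ≈ 1.3 mA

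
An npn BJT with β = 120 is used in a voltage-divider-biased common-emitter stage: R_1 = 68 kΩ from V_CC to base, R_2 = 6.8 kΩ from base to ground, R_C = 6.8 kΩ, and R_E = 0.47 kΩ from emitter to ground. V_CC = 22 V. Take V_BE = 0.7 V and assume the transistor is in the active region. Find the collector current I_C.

Thevenize the base divider: V_Th = V_CC·R_2/(R_1+R_2) = 22×6.8/74.8 = 2 V, R_Th = R_1‖R_2 = 6.18 kΩ.
Base-emitter loop: V_Th = I_B·R_Th + V_BE + (β+1)I_B·R_E, so I_B = (2 − 0.7) / (6.18 + 121×0.47) = 0.0206 mA.
I_C = β·I_B = 120×0.0206 = 2.47 mA, and I_E = (β+1)I_B = 2.49 mA.
V_CE = V_CC − I_C·R_C − I_E·R_E = 22 − 2.47×6.8 − 2.49×0.47 = 4 V.
V_CE = 4 V > 0.2 V confirms active-region operation.

I_C ≈ 2.5 mA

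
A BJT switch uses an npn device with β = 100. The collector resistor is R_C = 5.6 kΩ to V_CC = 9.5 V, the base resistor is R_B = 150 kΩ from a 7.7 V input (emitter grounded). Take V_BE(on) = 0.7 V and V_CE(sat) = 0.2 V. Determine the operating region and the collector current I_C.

Assume active: I_B = (7.7 − 0.7)/150 = 0.0467 mA, giving I_C = β·I_B = 4.67 mA.
But then V_CE = 9.5 − 4.67×5.6 = -16.6 V < V_CE(sat) = 0.2 V — impossible in the active region.
So the transistor is saturated. With V_CE = 0.2 V, I_C = (V_CC − 0.2)/R_C = 9.3/5.6 = 1.66 mA.
Check: β·I_B = 4.67 mA > I_C = 1.66 mA, confirming saturation.

saturation; I_C ≈ 1.7 mA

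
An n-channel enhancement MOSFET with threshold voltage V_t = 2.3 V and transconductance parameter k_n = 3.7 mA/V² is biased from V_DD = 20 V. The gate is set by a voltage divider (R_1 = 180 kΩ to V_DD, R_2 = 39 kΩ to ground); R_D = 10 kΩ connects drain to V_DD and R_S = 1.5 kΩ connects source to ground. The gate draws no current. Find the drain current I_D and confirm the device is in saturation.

V_G = V_DD·R_2/(R_1+R_2) = 20×39/219 = 3.56 V.
Assume saturation: I_D = (k_n/2)(V_GS − V_t)² with V_GS = V_G − I_D·R_S = 3.56 − 1.5·I_D.
Substituting gives 4.16·I_D² − 8·I_D + 2.94 = 0, with roots I_D = 0.496 or 1.43 mA.
The root I_D = 1.43 mA gives V_GS = 1.42 V ≤ V_t, so take I_D = 0.496 mA.
Then V_GS = 2.82 V and V_DS = V_DD − I_D(R_D+R_S) = 20 − 0.496×11.5 = 14.3 V.
Saturation requires V_DS ≥ V_GS − V_t = 0.518 V; 14.3 ≥ 0.518 ✓.

I_D ≈ 0.5 mA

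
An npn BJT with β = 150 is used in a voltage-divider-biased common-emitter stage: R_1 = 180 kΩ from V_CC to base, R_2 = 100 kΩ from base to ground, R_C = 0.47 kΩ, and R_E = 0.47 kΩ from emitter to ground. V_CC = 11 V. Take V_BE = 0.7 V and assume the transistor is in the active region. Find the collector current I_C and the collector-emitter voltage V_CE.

I_C ≈ 3.6 mA, V_CE ≈ 7.6 V

Thevenize the base divider: V_Th = V_CC·R_2/(R_1+R_2) = 11×100/280 = 3.93 V, R_Th = R_1‖R_2 = 64.3 kΩ.
Base-emitter loop: V_Th = I_B·R_Th + V_BE + (β+1)I_B·R_E, so I_B = (3.93 − 0.7) / (64.3 + 151×0.47) = 0.0239 mA.
I_C = β·I_B = 150×0.0239 = 3.58 mA, and I_E = (β+1)I_B = 3.6 mA.
V_CE = V_CC − I_C·R_C − I_E·R_E = 11 − 3.58×0.47 − 3.6×0.47 = 7.62 V.
V_CE = 7.62 V > 0.2 V confirms active-region operation.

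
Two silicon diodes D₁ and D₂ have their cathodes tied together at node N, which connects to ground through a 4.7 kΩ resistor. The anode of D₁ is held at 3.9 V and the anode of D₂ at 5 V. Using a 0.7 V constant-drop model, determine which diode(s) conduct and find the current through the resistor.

Assume both conduct. Then node N would need to be at both 3.9−0.7 = 3.2 V and 5−0.7 = 4.3 V, which is impossible.
Assume only D₂ conducts: V_N = 5 − 0.7 = 4.3 V, so I_R = 4.3/4.7 = 0.915 mA.
Check D₁: its anode-to-cathode voltage is 3.9 − 4.3 = -0.4 V < 0.7 V, so it is off. The assumption is consistent.

Only D₂ conducts; I_R ≈ 0.91 mA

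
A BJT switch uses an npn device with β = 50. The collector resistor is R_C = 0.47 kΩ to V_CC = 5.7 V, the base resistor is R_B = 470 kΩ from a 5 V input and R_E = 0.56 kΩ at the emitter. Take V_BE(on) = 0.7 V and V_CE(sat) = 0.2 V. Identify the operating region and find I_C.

active; I_C ≈ 0.43 mA

Assume active. Base-emitter loop: I_B = (V_BB − V_BE)/(R_B + (β+1)R_E) = (5 − 0.7)/(470 + 51×0.56) = 0.00862 mA.
I_C = β·I_B = 50×0.00862 = 0.431 mA.
V_CE = V_CC − I_C·R_C − I_E·R_E = 5.7 − 0.431×0.47 − 0.44×0.56 = 5.25 V > V_CE(sat), so the active-region assumption holds.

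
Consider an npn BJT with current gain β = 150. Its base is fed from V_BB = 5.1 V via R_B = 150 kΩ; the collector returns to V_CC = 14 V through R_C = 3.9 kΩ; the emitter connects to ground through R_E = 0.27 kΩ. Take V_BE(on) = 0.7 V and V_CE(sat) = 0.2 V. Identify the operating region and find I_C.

Assume active: I_B = (5.1 − 0.7)/(150 + 151×0.27) = 0.0231 mA, I_C = β·I_B = 3.46 mA.
Then V_CE = 14 − 3.46×3.9 − 3.48×0.27 = -0.433 V < 0.2 V — the active assumption fails.
Re-solve with V_CE = 0.2 V. KCL at the emitter: V_E/R_E = (V_BB−0.7−V_E)/R_B + (V_CC−0.2−V_E)/R_C, giving V_E = 0.899 V.
I_C = (V_CC − 0.2 − V_E)/R_C = (13.8 − 0.899)/3.9 = 3.31 mA.
Check: I_B = (4.4 − 0.899)/150 = 0.0233 mA, and β·I_B = 3.5 mA > I_C, confirming saturation.

saturation; I_C ≈ 3.3 mA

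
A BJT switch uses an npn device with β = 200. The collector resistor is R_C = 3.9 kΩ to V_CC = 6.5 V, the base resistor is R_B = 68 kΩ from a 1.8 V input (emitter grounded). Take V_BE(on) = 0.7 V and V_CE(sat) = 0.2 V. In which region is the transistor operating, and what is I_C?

saturation; I_C ≈ 1.6 mA

Assume active: I_B = (1.8 − 0.7)/68 = 0.0162 mA, giving I_C = β·I_B = 3.24 mA.
But then V_CE = 6.5 − 3.24×3.9 = -6.12 V < V_CE(sat) = 0.2 V — impossible in the active region.
So the transistor is saturated. With V_CE = 0.2 V, I_C = (V_CC − 0.2)/R_C = 6.3/3.9 = 1.62 mA.
Check: β·I_B = 3.24 mA > I_C = 1.62 mA, confirming saturation.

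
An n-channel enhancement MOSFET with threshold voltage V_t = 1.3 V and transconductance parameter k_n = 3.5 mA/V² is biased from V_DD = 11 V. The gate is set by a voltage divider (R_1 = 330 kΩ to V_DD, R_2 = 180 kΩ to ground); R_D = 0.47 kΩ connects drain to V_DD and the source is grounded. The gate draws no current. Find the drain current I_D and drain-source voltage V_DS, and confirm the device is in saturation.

I_D ≈ 12 mA, V_DS ≈ 5.5 V

V_G = V_DD·R_2/(R_1+R_2) = 11×180/510 = 3.88 V. With the source grounded, V_GS = V_G = 3.88 V.
Assume saturation: I_D = (k_n/2)(V_GS − V_t)² = (3.5/2)×(3.88 − 1.3)² = 1.75×2.58² = 11.7 mA.
V_DS = V_DD − I_D·R_D = 11 − 11.7×0.47 = 5.52 V.
Saturation requires V_DS ≥ V_GS − V_t = 2.58 V; 5.52 ≥ 2.58 ✓.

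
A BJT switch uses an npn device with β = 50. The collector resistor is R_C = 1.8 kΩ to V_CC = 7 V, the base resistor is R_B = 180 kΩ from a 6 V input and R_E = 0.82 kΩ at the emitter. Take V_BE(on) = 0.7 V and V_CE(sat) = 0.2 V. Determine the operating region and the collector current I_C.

active; I_C ≈ 1.2 mA

Assume active. Base-emitter loop: I_B = (V_BB − V_BE)/(R_B + (β+1)R_E) = (6 − 0.7)/(180 + 51×0.82) = 0.0239 mA.
I_C = β·I_B = 50×0.0239 = 1.19 mA.
V_CE = V_CC − I_C·R_C − I_E·R_E = 7 − 1.19×1.8 − 1.22×0.82 = 3.85 V > V_CE(sat), so the active-region assumption holds.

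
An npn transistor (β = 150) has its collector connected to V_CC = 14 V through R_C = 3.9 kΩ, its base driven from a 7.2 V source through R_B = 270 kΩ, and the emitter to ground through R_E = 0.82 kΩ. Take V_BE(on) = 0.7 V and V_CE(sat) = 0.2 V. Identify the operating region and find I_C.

Assume active. Base-emitter loop: I_B = (V_BB − V_BE)/(R_B + (β+1)R_E) = (7.2 − 0.7)/(270 + 151×0.82) = 0.0165 mA.
I_C = β·I_B = 150×0.0165 = 2.48 mA.
V_CE = V_CC − I_C·R_C − I_E·R_E = 14 − 2.48×3.9 − 2.49×0.82 = 2.3 V > V_CE(sat), so the active-region assumption holds.

active; I_C ≈ 2.5 mA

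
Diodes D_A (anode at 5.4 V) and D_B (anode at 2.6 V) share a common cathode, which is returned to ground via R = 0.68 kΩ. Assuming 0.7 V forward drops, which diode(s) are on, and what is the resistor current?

Assume both conduct. Then node N would need to be at both 5.4−0.7 = 4.7 V and 2.6−0.7 = 1.9 V, which is impossible.
Assume only D_A conducts: V_N = 5.4 − 0.7 = 4.7 V, so I_R = 4.7/0.68 = 6.91 mA.
Check D_B: its anode-to-cathode voltage is 2.6 − 4.7 = -2.1 V < 0.7 V, so it is off. The assumption is consistent.

Only D_A conducts; I_R ≈ 6.9 mA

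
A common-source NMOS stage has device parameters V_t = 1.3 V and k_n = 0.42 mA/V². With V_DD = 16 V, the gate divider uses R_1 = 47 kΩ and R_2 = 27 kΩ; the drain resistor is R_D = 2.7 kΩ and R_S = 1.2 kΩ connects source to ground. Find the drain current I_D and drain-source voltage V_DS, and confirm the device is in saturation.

I_D ≈ 1.5 mA, V_DS ≈ 10 V

V_G = V_DD·R_2/(R_1+R_2) = 16×27/74 = 5.84 V.
Assume saturation: I_D = (k_n/2)(V_GS − V_t)² with V_GS = V_G − I_D·R_S = 5.84 − 1.2·I_D.
Substituting gives 0.302·I_D² − 3.29·I_D + 4.32 = 0, with roots I_D = 1.53 or 9.34 mA.
The root I_D = 9.34 mA gives V_GS = -5.37 V ≤ V_t, so take I_D = 1.53 mA.
Then V_GS = 4 V and V_DS = V_DD − I_D(R_D+R_S) = 16 − 1.53×3.9 = 10 V.
Saturation requires V_DS ≥ V_GS − V_t = 2.7 V; 10 ≥ 2.7 ✓.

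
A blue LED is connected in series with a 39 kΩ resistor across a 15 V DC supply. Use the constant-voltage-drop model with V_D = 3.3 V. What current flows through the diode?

I ≈ 0.3 mA

KVL around the loop: 15 = V_D + I·R = 3.3 + I × 39 kΩ.
So I = (15 − 3.3) / 39 kΩ = 11.7 / 39 = 0.3 mA.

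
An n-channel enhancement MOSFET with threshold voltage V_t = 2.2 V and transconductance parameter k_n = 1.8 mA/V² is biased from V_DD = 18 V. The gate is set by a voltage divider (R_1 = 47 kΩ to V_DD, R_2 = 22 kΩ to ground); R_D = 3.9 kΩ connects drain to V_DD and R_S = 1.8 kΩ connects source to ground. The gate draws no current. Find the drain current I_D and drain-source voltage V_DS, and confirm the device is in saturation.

V_G = V_DD·R_2/(R_1+R_2) = 18×22/69 = 5.74 V.
Assume saturation: I_D = (k_n/2)(V_GS − V_t)² with V_GS = V_G − I_D·R_S = 5.74 − 1.8·I_D.
Substituting gives 2.92·I_D² − 12.5·I_D + 11.3 = 0, with roots I_D = 1.3 or 2.98 mA.
The root I_D = 2.98 mA gives V_GS = 0.381 V ≤ V_t, so take I_D = 1.3 mA.
Then V_GS = 3.4 V and V_DS = V_DD − I_D(R_D+R_S) = 18 − 1.3×5.7 = 10.6 V.
Saturation requires V_DS ≥ V_GS − V_t = 1.2 V; 10.6 ≥ 1.2 ✓.

I_D ≈ 1.3 mA, V_DS ≈ 11 V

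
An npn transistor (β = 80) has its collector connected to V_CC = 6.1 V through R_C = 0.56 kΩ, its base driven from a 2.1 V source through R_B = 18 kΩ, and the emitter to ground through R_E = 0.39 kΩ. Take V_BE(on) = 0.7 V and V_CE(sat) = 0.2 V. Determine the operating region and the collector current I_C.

active; I_C ≈ 2.3 mA

Assume active. Base-emitter loop: I_B = (V_BB − V_BE)/(R_B + (β+1)R_E) = (2.1 − 0.7)/(18 + 81×0.39) = 0.0282 mA.
I_C = β·I_B = 80×0.0282 = 2.26 mA.
V_CE = V_CC − I_C·R_C − I_E·R_E = 6.1 − 2.26×0.56 − 2.29×0.39 = 3.94 V > V_CE(sat), so the active-region assumption holds.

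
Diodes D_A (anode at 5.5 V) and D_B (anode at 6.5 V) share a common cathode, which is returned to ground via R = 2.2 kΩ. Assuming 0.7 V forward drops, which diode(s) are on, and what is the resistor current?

Assume both conduct. Then node N would need to be at both 5.5−0.7 = 4.8 V and 6.5−0.7 = 5.8 V, which is impossible.
Assume only D_B conducts: V_N = 6.5 − 0.7 = 5.8 V, so I_R = 5.8/2.2 = 2.64 mA.
Check D_A: its anode-to-cathode voltage is 5.5 − 5.8 = -0.3 V < 0.7 V, so it is off. The assumption is consistent.

Only D_B conducts; I_R ≈ 2.6 mA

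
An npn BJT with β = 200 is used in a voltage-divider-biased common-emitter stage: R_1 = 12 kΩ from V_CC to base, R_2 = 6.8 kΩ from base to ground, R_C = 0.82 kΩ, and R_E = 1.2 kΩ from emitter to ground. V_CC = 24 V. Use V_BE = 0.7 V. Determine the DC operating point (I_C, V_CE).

I_C ≈ 6.5 mA, V_CE ≈ 11 V

Thevenize the base divider: V_Th = V_CC·R_2/(R_1+R_2) = 24×6.8/18.8 = 8.68 V, R_Th = R_1‖R_2 = 4.34 kΩ.
Base-emitter loop: V_Th = I_B·R_Th + V_BE + (β+1)I_B·R_E, so I_B = (8.68 − 0.7) / (4.34 + 201×1.2) = 0.0325 mA.
I_C = β·I_B = 200×0.0325 = 6.5 mA, and I_E = (β+1)I_B = 6.53 mA.
V_CE = V_CC − I_C·R_C − I_E·R_E = 24 − 6.5×0.82 − 6.53×1.2 = 10.8 V.
V_CE = 10.8 V > 0.2 V confirms active-region operation.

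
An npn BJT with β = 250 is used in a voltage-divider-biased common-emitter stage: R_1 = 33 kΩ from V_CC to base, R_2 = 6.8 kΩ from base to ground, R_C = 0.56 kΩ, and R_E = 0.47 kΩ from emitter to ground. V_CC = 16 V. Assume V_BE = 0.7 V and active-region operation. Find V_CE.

Thevenize the base divider: V_Th = V_CC·R_2/(R_1+R_2) = 16×6.8/39.8 = 2.73 V, R_Th = R_1‖R_2 = 5.64 kΩ.
Base-emitter loop: V_Th = I_B·R_Th + V_BE + (β+1)I_B·R_E, so I_B = (2.73 − 0.7) / (5.64 + 251×0.47) = 0.0165 mA.
I_C = β·I_B = 250×0.0165 = 4.11 mA, and I_E = (β+1)I_B = 4.13 mA.
V_CE = V_CC − I_C·R_C − I_E·R_E = 16 − 4.11×0.56 − 4.13×0.47 = 11.8 V.
V_CE = 11.8 V > 0.2 V confirms active-region operation.

V_CE ≈ 12 V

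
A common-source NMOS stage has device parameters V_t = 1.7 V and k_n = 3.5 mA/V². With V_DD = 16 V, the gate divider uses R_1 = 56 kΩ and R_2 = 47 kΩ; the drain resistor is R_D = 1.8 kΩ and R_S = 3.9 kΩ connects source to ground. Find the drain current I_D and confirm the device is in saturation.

V_G = V_DD·R_2/(R_1+R_2) = 16×47/103 = 7.3 V.
Assume saturation: I_D = (k_n/2)(V_GS − V_t)² with V_GS = V_G − I_D·R_S = 7.3 − 3.9·I_D.
Substituting gives 26.6·I_D² − 77.5·I_D + 54.9 = 0, with roots I_D = 1.22 or 1.69 mA.
The root I_D = 1.69 mA gives V_GS = 0.718 V ≤ V_t, so take I_D = 1.22 mA.
Then V_GS = 2.54 V and V_DS = V_DD − I_D(R_D+R_S) = 16 − 1.22×5.7 = 9.04 V.
Saturation requires V_DS ≥ V_GS − V_t = 0.836 V; 9.04 ≥ 0.836 ✓.

I_D ≈ 1.2 mA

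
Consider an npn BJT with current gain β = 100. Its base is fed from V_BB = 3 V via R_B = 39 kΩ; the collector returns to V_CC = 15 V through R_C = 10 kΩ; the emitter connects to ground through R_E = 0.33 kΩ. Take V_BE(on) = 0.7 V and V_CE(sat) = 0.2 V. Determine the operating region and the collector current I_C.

Assume active: I_B = (3 − 0.7)/(39 + 101×0.33) = 0.0318 mA, I_C = β·I_B = 3.18 mA.
Then V_CE = 15 − 3.18×10 − 3.21×0.33 = -17.9 V < 0.2 V — the active assumption fails.
Re-solve with V_CE = 0.2 V. KCL at the emitter: V_E/R_E = (V_BB−0.7−V_E)/R_B + (V_CC−0.2−V_E)/R_C, giving V_E = 0.488 V.
I_C = (V_CC − 0.2 − V_E)/R_C = (14.8 − 0.488)/10 = 1.43 mA.
Check: I_B = (2.3 − 0.488)/39 = 0.0465 mA, and β·I_B = 4.65 mA > I_C, confirming saturation.

saturation; I_C ≈ 1.4 mA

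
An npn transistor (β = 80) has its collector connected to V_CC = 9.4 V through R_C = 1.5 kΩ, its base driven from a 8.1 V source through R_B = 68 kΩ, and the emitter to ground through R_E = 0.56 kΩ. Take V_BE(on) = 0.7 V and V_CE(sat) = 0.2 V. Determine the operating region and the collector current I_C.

saturation; I_C ≈ 4.4 mA

Assume active: I_B = (8.1 − 0.7)/(68 + 81×0.56) = 0.0653 mA, I_C = β·I_B = 5.22 mA.
Then V_CE = 9.4 − 5.22×1.5 − 5.29×0.56 = -1.39 V < 0.2 V — the active assumption fails.
Re-solve with V_CE = 0.2 V. KCL at the emitter: V_E/R_E = (V_BB−0.7−V_E)/R_B + (V_CC−0.2−V_E)/R_C, giving V_E = 2.53 V.
I_C = (V_CC − 0.2 − V_E)/R_C = (9.2 − 2.53)/1.5 = 4.45 mA.
Check: I_B = (7.4 − 2.53)/68 = 0.0716 mA, and β·I_B = 5.73 mA > I_C, confirming saturation.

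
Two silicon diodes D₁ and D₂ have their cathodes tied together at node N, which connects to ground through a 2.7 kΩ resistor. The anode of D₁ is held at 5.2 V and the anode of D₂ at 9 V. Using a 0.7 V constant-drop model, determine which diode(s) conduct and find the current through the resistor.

Only D₂ conducts; I_R ≈ 3.1 mA

Assume both conduct. Then node N would need to be at both 5.2−0.7 = 4.5 V and 9−0.7 = 8.3 V, which is impossible.
Assume only D₂ conducts: V_N = 9 − 0.7 = 8.3 V, so I_R = 8.3/2.7 = 3.07 mA.
Check D₁: its anode-to-cathode voltage is 5.2 − 8.3 = -3.1 V < 0.7 V, so it is off. The assumption is consistent.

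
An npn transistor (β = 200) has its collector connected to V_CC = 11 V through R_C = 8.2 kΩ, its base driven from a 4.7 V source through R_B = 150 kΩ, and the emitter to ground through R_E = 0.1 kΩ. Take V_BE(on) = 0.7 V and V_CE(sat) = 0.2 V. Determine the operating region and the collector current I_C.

Assume active: I_B = (4.7 − 0.7)/(150 + 201×0.1) = 0.0235 mA, I_C = β·I_B = 4.7 mA.
Then V_CE = 11 − 4.7×8.2 − 4.73×0.1 = -28 V < 0.2 V — the active assumption fails.
Re-solve with V_CE = 0.2 V. KCL at the emitter: V_E/R_E = (V_BB−0.7−V_E)/R_B + (V_CC−0.2−V_E)/R_C, giving V_E = 0.133 V.
I_C = (V_CC − 0.2 − V_E)/R_C = (10.8 − 0.133)/8.2 = 1.3 mA.
Check: I_B = (4 − 0.133)/150 = 0.0258 mA, and β·I_B = 5.16 mA > I_C, confirming saturation.

saturation; I_C ≈ 1.3 mA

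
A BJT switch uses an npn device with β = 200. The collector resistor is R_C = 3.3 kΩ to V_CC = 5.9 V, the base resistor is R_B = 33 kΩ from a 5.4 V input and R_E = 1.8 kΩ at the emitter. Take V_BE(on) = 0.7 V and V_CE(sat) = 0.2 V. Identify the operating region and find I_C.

Assume active: I_B = (5.4 − 0.7)/(33 + 201×1.8) = 0.0119 mA, I_C = β·I_B = 2.38 mA.
Then V_CE = 5.9 − 2.38×3.3 − 2.39×1.8 = -6.26 V < 0.2 V — the active assumption fails.
Re-solve with V_CE = 0.2 V. KCL at the emitter: V_E/R_E = (V_BB−0.7−V_E)/R_B + (V_CC−0.2−V_E)/R_C, giving V_E = 2.1 V.
I_C = (V_CC − 0.2 − V_E)/R_C = (5.7 − 2.1)/3.3 = 1.09 mA.
Check: I_B = (4.7 − 2.1)/33 = 0.0787 mA, and β·I_B = 15.7 mA > I_C, confirming saturation.

saturation; I_C ≈ 1.1 mA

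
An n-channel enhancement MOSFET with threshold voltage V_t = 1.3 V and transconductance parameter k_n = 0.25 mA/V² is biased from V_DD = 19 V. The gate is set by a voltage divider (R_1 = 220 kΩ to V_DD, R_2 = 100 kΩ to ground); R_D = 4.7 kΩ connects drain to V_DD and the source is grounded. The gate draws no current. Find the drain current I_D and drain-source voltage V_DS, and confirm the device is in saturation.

V_G = V_DD·R_2/(R_1+R_2) = 19×100/320 = 5.94 V. With the source grounded, V_GS = V_G = 5.94 V.
Assume saturation: I_D = (k_n/2)(V_GS − V_t)² = (0.25/2)×(5.94 − 1.3)² = 0.125×4.64² = 2.69 mA.
V_DS = V_DD − I_D·R_D = 19 − 2.69×4.7 = 6.36 V.
Saturation requires V_DS ≥ V_GS − V_t = 4.64 V; 6.36 ≥ 4.64 ✓.

I_D ≈ 2.7 mA, V_DS ≈ 6.4 V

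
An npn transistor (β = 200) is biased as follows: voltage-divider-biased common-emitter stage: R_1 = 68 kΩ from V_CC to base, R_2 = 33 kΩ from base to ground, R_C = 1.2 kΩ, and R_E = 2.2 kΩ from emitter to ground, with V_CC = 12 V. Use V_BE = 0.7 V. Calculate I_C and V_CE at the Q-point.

I_C ≈ 1.4 mA, V_CE ≈ 7.3 V

Thevenize the base divider: V_Th = V_CC·R_2/(R_1+R_2) = 12×33/101 = 3.92 V, R_Th = R_1‖R_2 = 22.2 kΩ.
Base-emitter loop: V_Th = I_B·R_Th + V_BE + (β+1)I_B·R_E, so I_B = (3.92 − 0.7) / (22.2 + 201×2.2) = 0.00694 mA.
I_C = β·I_B = 200×0.00694 = 1.39 mA, and I_E = (β+1)I_B = 1.39 mA.
V_CE = V_CC − I_C·R_C − I_E·R_E = 12 − 1.39×1.2 − 1.39×2.2 = 7.27 V.
V_CE = 7.27 V > 0.2 V confirms active-region operation.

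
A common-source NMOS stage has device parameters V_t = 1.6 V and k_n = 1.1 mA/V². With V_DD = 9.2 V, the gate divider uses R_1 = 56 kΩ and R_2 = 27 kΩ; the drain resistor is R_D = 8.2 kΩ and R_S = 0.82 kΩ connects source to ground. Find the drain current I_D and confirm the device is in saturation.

V_G = V_DD·R_2/(R_1+R_2) = 9.2×27/83 = 2.99 V.
Assume saturation: I_D = (k_n/2)(V_GS − V_t)² with V_GS = V_G − I_D·R_S = 2.99 − 0.82·I_D.
Substituting gives 0.37·I_D² − 2.26·I_D + 1.07 = 0, with roots I_D = 0.517 or 5.58 mA.
The root I_D = 5.58 mA gives V_GS = -1.59 V ≤ V_t, so take I_D = 0.517 mA.
Then V_GS = 2.57 V and V_DS = V_DD − I_D(R_D+R_S) = 9.2 − 0.517×9.02 = 4.54 V.
Saturation requires V_DS ≥ V_GS − V_t = 0.969 V; 4.54 ≥ 0.969 ✓.

I_D ≈ 0.52 mA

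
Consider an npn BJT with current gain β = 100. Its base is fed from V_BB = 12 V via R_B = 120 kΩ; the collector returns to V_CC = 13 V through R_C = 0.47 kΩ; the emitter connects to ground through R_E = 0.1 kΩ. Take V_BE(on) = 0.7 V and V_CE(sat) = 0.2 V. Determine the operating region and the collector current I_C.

active; I_C ≈ 8.7 mA

Assume active. Base-emitter loop: I_B = (V_BB − V_BE)/(R_B + (β+1)R_E) = (12 − 0.7)/(120 + 101×0.1) = 0.0869 mA.
I_C = β·I_B = 100×0.0869 = 8.69 mA.
V_CE = V_CC − I_C·R_C − I_E·R_E = 13 − 8.69×0.47 − 8.77×0.1 = 8.04 V > V_CE(sat), so the active-region assumption holds.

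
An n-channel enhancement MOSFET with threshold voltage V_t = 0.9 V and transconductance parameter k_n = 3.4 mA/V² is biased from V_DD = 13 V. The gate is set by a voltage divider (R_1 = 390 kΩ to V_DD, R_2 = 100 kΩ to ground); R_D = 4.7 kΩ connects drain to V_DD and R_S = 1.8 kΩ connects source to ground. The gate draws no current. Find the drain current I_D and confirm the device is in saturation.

I_D ≈ 0.63 mA

V_G = V_DD·R_2/(R_1+R_2) = 13×100/490 = 2.65 V.
Assume saturation: I_D = (k_n/2)(V_GS − V_t)² with V_GS = V_G − I_D·R_S = 2.65 − 1.8·I_D.
Substituting gives 5.51·I_D² − 11.7·I_D + 5.22 = 0, with roots I_D = 0.635 or 1.49 mA.
The root I_D = 1.49 mA gives V_GS = -0.0377 V ≤ V_t, so take I_D = 0.635 mA.
Then V_GS = 1.51 V and V_DS = V_DD − I_D(R_D+R_S) = 13 − 0.635×6.5 = 8.88 V.
Saturation requires V_DS ≥ V_GS − V_t = 0.611 V; 8.88 ≥ 0.611 ✓.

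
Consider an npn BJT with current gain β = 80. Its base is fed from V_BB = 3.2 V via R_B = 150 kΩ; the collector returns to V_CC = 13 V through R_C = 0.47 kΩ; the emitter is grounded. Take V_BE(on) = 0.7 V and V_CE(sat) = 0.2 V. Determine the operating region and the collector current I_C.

Assume active. Base-emitter loop: I_B = (V_BB − V_BE)/R_B = (3.2 − 0.7)/150 = 0.0167 mA.
I_C = β·I_B = 80×0.0167 = 1.33 mA.
V_CE = V_CC − I_C·R_C = 13 − 1.33×0.47 = 12.4 V > V_CE(sat), so the active-region assumption holds.

active; I_C ≈ 1.3 mA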